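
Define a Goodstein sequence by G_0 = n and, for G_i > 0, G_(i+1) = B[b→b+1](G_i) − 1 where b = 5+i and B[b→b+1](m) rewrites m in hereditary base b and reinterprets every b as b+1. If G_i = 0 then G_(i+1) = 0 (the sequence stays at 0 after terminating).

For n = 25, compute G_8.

base 5: 25 = 5^2; at 6: 6^2 = 36; next = 35
base 6: 35 = 5·6 + 5; at 7: 5·7 + 5 = 40; next = 39
base 7: 39 = 5·7 + 4; at 8: 5·8 + 4 = 44; next = 43
base 8: 43 = 5·8 + 3; at 9: 5·9 + 3 = 48; next = 47
base 9: 47 = 5·9 + 2; at 10: 5·10 + 2 = 52; next = 51
base 10: 51 = 5·10 + 1; at 11: 5·11 + 1 = 56; next = 55
base 11: 55 = 5·11; at 12: 5·12 = 60; next = 59
base 12: 59 = 4·12 + 11; at 13: 4·13 + 11 = 63; next = 62
base 13: 62 = 4·13 + 10; at 14: 4·14 + 10 = 66; next = 65

62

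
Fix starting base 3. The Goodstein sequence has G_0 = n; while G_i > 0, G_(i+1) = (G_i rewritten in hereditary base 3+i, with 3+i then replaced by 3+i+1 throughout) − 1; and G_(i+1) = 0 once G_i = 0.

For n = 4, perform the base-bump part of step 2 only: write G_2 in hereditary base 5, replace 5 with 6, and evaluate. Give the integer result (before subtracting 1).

4

(0) 4|_3 = 3 + 1 ↦ 4 + 1|_4 = 5 ⇒ 4
(1) 4|_4 = 4 ↦ 5|_5 = 5 ⇒ 4
(2) 4|_5 = 4 ↦ 4|_6 = 4 ⇒ 3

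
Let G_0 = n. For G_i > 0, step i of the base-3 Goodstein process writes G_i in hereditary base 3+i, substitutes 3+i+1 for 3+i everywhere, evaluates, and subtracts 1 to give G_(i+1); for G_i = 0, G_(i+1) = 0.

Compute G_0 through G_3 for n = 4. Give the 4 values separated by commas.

G_0=4  [base 3] 3 + 1  →[3↦4]→  4 + 1 = 5  −1 ⇒ G_1=4
G_1=4  [base 4] 4  →[4↦5]→  5 = 5  −1 ⇒ G_2=4
G_2=4  [base 5] 4  →[5↦6]→  4 = 4  −1 ⇒ G_3=3

4, 4, 4, 3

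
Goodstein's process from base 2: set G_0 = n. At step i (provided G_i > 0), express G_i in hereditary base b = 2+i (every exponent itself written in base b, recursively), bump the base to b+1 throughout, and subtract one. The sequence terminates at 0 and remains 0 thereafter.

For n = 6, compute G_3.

6 —HB2→ 2^2 + 2 —bump→ 3^3 + 3 = 30 —(−1)→ 29
29 —HB3→ 3^3 + 2 —bump→ 4^4 + 2 = 258 —(−1)→ 257
257 —HB4→ 4^4 + 1 —bump→ 5^5 + 1 = 3126 —(−1)→ 3125
3125 —HB5→ 5^5 —bump→ 6^6 = 46656 —(−1)→ 46655

3125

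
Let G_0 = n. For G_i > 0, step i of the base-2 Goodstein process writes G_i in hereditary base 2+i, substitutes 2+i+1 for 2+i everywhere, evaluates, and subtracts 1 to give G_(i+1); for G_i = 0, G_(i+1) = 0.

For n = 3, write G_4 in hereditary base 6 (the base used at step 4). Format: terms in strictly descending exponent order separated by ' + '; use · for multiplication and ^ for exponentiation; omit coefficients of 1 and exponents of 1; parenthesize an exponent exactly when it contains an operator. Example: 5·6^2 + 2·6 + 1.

G_0 = 3. HB_2(3) = 2 + 1. Bump = 4. G_1 = 3.
G_1 = 3. HB_3(3) = 3. Bump = 4. G_2 = 3.
G_2 = 3. HB_4(3) = 3. Bump = 3. G_3 = 2.
G_3 = 2. HB_5(2) = 2. Bump = 2. G_4 = 1.
G_4 = 1. HB_6(1) = 1. Bump = 1. G_5 = 0.

1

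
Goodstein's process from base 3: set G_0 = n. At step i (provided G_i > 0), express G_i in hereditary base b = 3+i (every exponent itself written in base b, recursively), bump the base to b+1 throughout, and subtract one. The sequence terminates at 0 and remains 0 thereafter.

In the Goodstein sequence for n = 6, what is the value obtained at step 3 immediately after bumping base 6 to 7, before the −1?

8

G_0=6  [base 3] 2·3  →[3↦4]→  2·4 = 8  −1 ⇒ G_1=7
G_1=7  [base 4] 4 + 3  →[4↦5]→  5 + 3 = 8  −1 ⇒ G_2=7
G_2=7  [base 5] 5 + 2  →[5↦6]→  6 + 2 = 8  −1 ⇒ G_3=7
G_3=7  [base 6] 6 + 1  →[6↦7]→  7 + 1 = 8  −1 ⇒ G_4=7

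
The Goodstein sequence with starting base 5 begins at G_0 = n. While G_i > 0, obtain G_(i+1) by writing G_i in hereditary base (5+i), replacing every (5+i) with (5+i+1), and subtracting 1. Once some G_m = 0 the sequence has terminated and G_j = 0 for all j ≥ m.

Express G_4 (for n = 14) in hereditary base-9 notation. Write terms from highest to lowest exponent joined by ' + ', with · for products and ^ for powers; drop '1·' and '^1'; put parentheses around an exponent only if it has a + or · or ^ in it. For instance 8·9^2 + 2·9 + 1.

G_0=14  [base 5] 2·5 + 4  →[5↦6]→  2·6 + 4 = 16  −1 ⇒ G_1=15
G_1=15  [base 6] 2·6 + 3  →[6↦7]→  2·7 + 3 = 17  −1 ⇒ G_2=16
G_2=16  [base 7] 2·7 + 2  →[7↦8]→  2·8 + 2 = 18  −1 ⇒ G_3=17
G_3=17  [base 8] 2·8 + 1  →[8↦9]→  2·9 + 1 = 19  −1 ⇒ G_4=18
G_4=18  [base 9] 2·9  →[9↦10]→  2·10 = 20  −1 ⇒ G_5=19

2·9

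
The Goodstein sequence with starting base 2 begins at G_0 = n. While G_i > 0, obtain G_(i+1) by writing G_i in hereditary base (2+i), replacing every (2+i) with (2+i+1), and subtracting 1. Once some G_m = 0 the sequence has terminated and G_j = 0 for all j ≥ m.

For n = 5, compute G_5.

1197

i=0: 5 = 2^2 + 1 (b=2); 2→3: 3^3 + 1 = 28; 28−1 = 27
i=1: 27 = 3^3 (b=3); 3→4: 4^4 = 256; 256−1 = 255
i=2: 255 = 3·4^3 + 3·4^2 + 3·4 + 3 (b=4); 4→5: 3·5^3 + 3·5^2 + 3·5 + 3 = 468; 468−1 = 467
i=3: 467 = 3·5^3 + 3·5^2 + 3·5 + 2 (b=5); 5→6: 3·6^3 + 3·6^2 + 3·6 + 2 = 776; 776−1 = 775
i=4: 775 = 3·6^3 + 3·6^2 + 3·6 + 1 (b=6); 6→7: 3·7^3 + 3·7^2 + 3·7 + 1 = 1198; 1198−1 = 1197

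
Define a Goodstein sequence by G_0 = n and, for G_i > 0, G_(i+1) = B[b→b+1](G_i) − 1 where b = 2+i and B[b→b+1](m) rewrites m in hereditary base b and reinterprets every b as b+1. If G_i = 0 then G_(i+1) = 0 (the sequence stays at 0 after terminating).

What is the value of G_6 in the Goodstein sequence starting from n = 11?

[0] 11 ≡ 2^(2 + 1) + 2 + 1 (base 2). Lift 3: 85. −1: 84.
[1] 84 ≡ 3^(3 + 1) + 3 (base 3). Lift 4: 1028. −1: 1027.
[2] 1027 ≡ 4^(4 + 1) + 3 (base 4). Lift 5: 15628. −1: 15627.
[3] 15627 ≡ 5^(5 + 1) + 2 (base 5). Lift 6: 279938. −1: 279937.
[4] 279937 ≡ 6^(6 + 1) + 1 (base 6). Lift 7: 5764802. −1: 5764801.
[5] 5764801 ≡ 7^(7 + 1) (base 7). Lift 8: 134217728. −1: 134217727.
[6] 134217727 ≡ 7·8^8 + 7·8^7 + 7·8^6 + 7·8^5 + 7·8^4 + 7·8^3 + 7·8^2 + 7·8 + 7 (base 8). Lift 9: 2749609303. −1: 2749609302.

134217727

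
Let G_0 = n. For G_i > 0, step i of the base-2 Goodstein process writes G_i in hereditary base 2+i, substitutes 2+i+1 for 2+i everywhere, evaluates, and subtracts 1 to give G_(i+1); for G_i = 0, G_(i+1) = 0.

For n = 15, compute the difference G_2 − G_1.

1172

G_0 = 15. HB_2(15) = 2^(2 + 1) + 2^2 + 2 + 1. Bump = 112. G_1 = 111.
G_1 = 111. HB_3(111) = 3^(3 + 1) + 3^3 + 3. Bump = 1284. G_2 = 1283.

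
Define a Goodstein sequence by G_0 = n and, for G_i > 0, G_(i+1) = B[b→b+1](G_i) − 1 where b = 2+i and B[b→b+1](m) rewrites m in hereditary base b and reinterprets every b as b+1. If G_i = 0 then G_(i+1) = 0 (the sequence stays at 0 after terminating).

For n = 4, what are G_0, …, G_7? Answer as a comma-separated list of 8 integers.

4, 26, 41, 60, 83, 109, 139, 173

(0) 4|_2 = 2^2 ↦ 3^3|_3 = 27 ⇒ 26
(1) 26|_3 = 2·3^2 + 2·3 + 2 ↦ 2·4^2 + 2·4 + 2|_4 = 42 ⇒ 41
(2) 41|_4 = 2·4^2 + 2·4 + 1 ↦ 2·5^2 + 2·5 + 1|_5 = 61 ⇒ 60
(3) 60|_5 = 2·5^2 + 2·5 ↦ 2·6^2 + 2·6|_6 = 84 ⇒ 83
(4) 83|_6 = 2·6^2 + 6 + 5 ↦ 2·7^2 + 7 + 5|_7 = 110 ⇒ 109
(5) 109|_7 = 2·7^2 + 7 + 4 ↦ 2·8^2 + 8 + 4|_8 = 140 ⇒ 139
(6) 139|_8 = 2·8^2 + 8 + 3 ↦ 2·9^2 + 9 + 3|_9 = 174 ⇒ 173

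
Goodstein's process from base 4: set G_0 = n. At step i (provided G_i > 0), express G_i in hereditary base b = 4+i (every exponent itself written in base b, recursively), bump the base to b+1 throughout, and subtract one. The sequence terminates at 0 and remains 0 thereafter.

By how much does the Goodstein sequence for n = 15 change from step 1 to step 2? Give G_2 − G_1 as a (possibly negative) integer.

2

G_0=15  [base 4] 3·4 + 3  →[4↦5]→  3·5 + 3 = 18  −1 ⇒ G_1=17
G_1=17  [base 5] 3·5 + 2  →[5↦6]→  3·6 + 2 = 20  −1 ⇒ G_2=19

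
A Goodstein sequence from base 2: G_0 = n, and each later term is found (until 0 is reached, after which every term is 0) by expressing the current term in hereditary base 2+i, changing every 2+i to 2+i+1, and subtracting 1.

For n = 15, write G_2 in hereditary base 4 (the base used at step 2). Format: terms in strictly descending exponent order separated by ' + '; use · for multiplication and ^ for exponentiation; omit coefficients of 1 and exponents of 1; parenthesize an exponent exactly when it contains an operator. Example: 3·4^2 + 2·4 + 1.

4^(4 + 1) + 4^4 + 3

15 —HB2→ 2^(2 + 1) + 2^2 + 2 + 1 —bump→ 3^(3 + 1) + 3^3 + 3 + 1 = 112 —(−1)→ 111
111 —HB3→ 3^(3 + 1) + 3^3 + 3 —bump→ 4^(4 + 1) + 4^4 + 4 = 1284 —(−1)→ 1283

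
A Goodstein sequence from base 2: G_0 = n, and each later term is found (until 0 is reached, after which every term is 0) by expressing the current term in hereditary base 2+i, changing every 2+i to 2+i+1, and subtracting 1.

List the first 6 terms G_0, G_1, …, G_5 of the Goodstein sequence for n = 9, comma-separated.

base 2: 9 = 2^(2 + 1) + 1; at 3: 3^(3 + 1) + 1 = 82; next = 81
base 3: 81 = 3^(3 + 1); at 4: 4^(4 + 1) = 1024; next = 1023
base 4: 1023 = 3·4^4 + 3·4^3 + 3·4^2 + 3·4 + 3; at 5: 3·5^5 + 3·5^3 + 3·5^2 + 3·5 + 3 = 9843; next = 9842
base 5: 9842 = 3·5^5 + 3·5^3 + 3·5^2 + 3·5 + 2; at 6: 3·6^6 + 3·6^3 + 3·6^2 + 3·6 + 2 = 140744; next = 140743
base 6: 140743 = 3·6^6 + 3·6^3 + 3·6^2 + 3·6 + 1; at 7: 3·7^7 + 3·7^3 + 3·7^2 + 3·7 + 1 = 2471827; next = 2471826

9, 81, 1023, 9842, 140743, 2471826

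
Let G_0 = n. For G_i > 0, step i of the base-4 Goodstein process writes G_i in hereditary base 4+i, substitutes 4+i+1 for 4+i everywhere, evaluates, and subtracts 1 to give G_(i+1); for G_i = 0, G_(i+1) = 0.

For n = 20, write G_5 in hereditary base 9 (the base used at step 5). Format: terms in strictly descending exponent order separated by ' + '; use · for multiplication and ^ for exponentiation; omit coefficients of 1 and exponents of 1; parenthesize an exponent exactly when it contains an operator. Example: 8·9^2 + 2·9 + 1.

G_0=20  [base 4] 4^2 + 4  →[4↦5]→  5^2 + 5 = 30  −1 ⇒ G_1=29
G_1=29  [base 5] 5^2 + 4  →[5↦6]→  6^2 + 4 = 40  −1 ⇒ G_2=39
G_2=39  [base 6] 6^2 + 3  →[6↦7]→  7^2 + 3 = 52  −1 ⇒ G_3=51
G_3=51  [base 7] 7^2 + 2  →[7↦8]→  8^2 + 2 = 66  −1 ⇒ G_4=65
G_4=65  [base 8] 8^2 + 1  →[8↦9]→  9^2 + 1 = 82  −1 ⇒ G_5=81

9^2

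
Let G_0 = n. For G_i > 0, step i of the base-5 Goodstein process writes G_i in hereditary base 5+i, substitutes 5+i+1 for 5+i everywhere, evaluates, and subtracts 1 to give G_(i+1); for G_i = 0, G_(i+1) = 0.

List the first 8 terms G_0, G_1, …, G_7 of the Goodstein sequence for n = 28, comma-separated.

28, 38, 50, 64, 80, 87, 94, 101

28 —HB5→ 5^2 + 3 —bump→ 6^2 + 3 = 39 —(−1)→ 38
38 —HB6→ 6^2 + 2 —bump→ 7^2 + 2 = 51 —(−1)→ 50
50 —HB7→ 7^2 + 1 —bump→ 8^2 + 1 = 65 —(−1)→ 64
64 —HB8→ 8^2 —bump→ 9^2 = 81 —(−1)→ 80
80 —HB9→ 8·9 + 8 —bump→ 8·10 + 8 = 88 —(−1)→ 87
87 —HB10→ 8·10 + 7 —bump→ 8·11 + 7 = 95 —(−1)→ 94
94 —HB11→ 8·11 + 6 —bump→ 8·12 + 6 = 102 —(−1)→ 101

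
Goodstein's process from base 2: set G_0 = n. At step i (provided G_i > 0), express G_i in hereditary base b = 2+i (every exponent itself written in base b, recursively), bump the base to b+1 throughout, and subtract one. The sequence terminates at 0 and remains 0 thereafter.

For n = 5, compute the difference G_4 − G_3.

308

G_0 = 5. HB_2(5) = 2^2 + 1. Bump = 28. G_1 = 27.
G_1 = 27. HB_3(27) = 3^3. Bump = 256. G_2 = 255.
G_2 = 255. HB_4(255) = 3·4^3 + 3·4^2 + 3·4 + 3. Bump = 468. G_3 = 467.
G_3 = 467. HB_5(467) = 3·5^3 + 3·5^2 + 3·5 + 2. Bump = 776. G_4 = 775.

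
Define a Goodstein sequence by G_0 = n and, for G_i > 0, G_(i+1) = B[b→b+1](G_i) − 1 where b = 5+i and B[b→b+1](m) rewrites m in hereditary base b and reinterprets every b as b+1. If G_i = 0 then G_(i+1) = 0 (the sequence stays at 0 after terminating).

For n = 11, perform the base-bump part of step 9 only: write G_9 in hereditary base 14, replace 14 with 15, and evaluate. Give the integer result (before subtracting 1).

11 —HB5→ 2·5 + 1 —bump→ 2·6 + 1 = 13 —(−1)→ 12
12 —HB6→ 2·6 —bump→ 2·7 = 14 —(−1)→ 13
13 —HB7→ 7 + 6 —bump→ 8 + 6 = 14 —(−1)→ 13
13 —HB8→ 8 + 5 —bump→ 9 + 5 = 14 —(−1)→ 13
13 —HB9→ 9 + 4 —bump→ 10 + 4 = 14 —(−1)→ 13
13 —HB10→ 10 + 3 —bump→ 11 + 3 = 14 —(−1)→ 13
13 —HB11→ 11 + 2 —bump→ 12 + 2 = 14 —(−1)→ 13
13 —HB12→ 12 + 1 —bump→ 13 + 1 = 14 —(−1)→ 13
13 —HB13→ 13 —bump→ 14 = 14 —(−1)→ 13

13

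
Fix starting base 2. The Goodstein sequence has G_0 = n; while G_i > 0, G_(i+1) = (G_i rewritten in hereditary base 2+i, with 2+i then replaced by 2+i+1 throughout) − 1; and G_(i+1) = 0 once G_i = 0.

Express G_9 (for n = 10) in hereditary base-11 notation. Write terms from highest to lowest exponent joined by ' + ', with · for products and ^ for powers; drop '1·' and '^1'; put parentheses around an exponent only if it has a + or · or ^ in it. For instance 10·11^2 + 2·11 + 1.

5·11^11 + 5·11^5 + 5·11^4 + 5·11^3 + 5·11^2 + 5·11

(0) 10|_2 = 2^(2 + 1) + 2 ↦ 3^(3 + 1) + 3|_3 = 84 ⇒ 83
(1) 83|_3 = 3^(3 + 1) + 2 ↦ 4^(4 + 1) + 2|_4 = 1026 ⇒ 1025
(2) 1025|_4 = 4^(4 + 1) + 1 ↦ 5^(5 + 1) + 1|_5 = 15626 ⇒ 15625
(3) 15625|_5 = 5^(5 + 1) ↦ 6^(6 + 1)|_6 = 279936 ⇒ 279935
(4) 279935|_6 = 5·6^6 + 5·6^5 + 5·6^4 + 5·6^3 + 5·6^2 + 5·6 + 5 ↦ 5·7^7 + 5·7^5 + 5·7^4 + 5·7^3 + 5·7^2 + 5·7 + 5|_7 = 4215755 ⇒ 4215754
(5) 4215754|_7 = 5·7^7 + 5·7^5 + 5·7^4 + 5·7^3 + 5·7^2 + 5·7 + 4 ↦ 5·8^8 + 5·8^5 + 5·8^4 + 5·8^3 + 5·8^2 + 5·8 + 4|_8 = 84073324 ⇒ 84073323
(6) 84073323|_8 = 5·8^8 + 5·8^5 + 5·8^4 + 5·8^3 + 5·8^2 + 5·8 + 3 ↦ 5·9^9 + 5·9^5 + 5·9^4 + 5·9^3 + 5·9^2 + 5·9 + 3|_9 = 1937434593 ⇒ 1937434592
(7) 1937434592|_9 = 5·9^9 + 5·9^5 + 5·9^4 + 5·9^3 + 5·9^2 + 5·9 + 2 ↦ 5·10^10 + 5·10^5 + 5·10^4 + 5·10^3 + 5·10^2 + 5·10 + 2|_10 = 50000555552 ⇒ 50000555551
(8) 50000555551|_10 = 5·10^10 + 5·10^5 + 5·10^4 + 5·10^3 + 5·10^2 + 5·10 + 1 ↦ 5·11^11 + 5·11^5 + 5·11^4 + 5·11^3 + 5·11^2 + 5·11 + 1|_11 = 1426559238831 ⇒ 1426559238830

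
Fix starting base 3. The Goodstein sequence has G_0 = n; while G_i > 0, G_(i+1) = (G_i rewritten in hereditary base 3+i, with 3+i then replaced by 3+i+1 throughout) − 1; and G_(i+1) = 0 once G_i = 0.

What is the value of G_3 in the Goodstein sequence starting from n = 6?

G_0 = 6. HB_3(6) = 2·3. Bump = 8. G_1 = 7.
G_1 = 7. HB_4(7) = 4 + 3. Bump = 8. G_2 = 7.
G_2 = 7. HB_5(7) = 5 + 2. Bump = 8. G_3 = 7.
G_3 = 7. HB_6(7) = 6 + 1. Bump = 8. G_4 = 7.

7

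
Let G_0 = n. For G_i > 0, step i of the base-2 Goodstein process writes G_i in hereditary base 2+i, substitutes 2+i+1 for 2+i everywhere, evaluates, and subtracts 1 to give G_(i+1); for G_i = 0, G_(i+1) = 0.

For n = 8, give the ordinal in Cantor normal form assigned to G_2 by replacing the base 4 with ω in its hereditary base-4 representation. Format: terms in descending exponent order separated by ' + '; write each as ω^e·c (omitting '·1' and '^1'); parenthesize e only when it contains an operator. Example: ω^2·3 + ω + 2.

(0) 8|_2 = 2^(2 + 1) ↦ 3^(3 + 1)|_3 = 81 ⇒ 80
(1) 80|_3 = 2·3^3 + 2·3^2 + 2·3 + 2 ↦ 2·4^4 + 2·4^2 + 2·4 + 2|_4 = 554 ⇒ 553

ω^ω·2 + ω^2·2 + ω·2 + 1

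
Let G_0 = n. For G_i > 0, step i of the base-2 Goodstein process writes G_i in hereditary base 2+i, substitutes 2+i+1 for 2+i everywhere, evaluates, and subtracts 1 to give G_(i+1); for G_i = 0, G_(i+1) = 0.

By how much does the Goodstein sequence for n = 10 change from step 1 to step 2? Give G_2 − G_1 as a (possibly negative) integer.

step 0: 10 = 2^(2 + 1) + 2; sub 3 for 2: 3^(3 + 1) + 3; = 84; G_1 = 84−1 = 83
step 1: 83 = 3^(3 + 1) + 2; sub 4 for 3: 4^(4 + 1) + 2; = 1026; G_2 = 1026−1 = 1025

942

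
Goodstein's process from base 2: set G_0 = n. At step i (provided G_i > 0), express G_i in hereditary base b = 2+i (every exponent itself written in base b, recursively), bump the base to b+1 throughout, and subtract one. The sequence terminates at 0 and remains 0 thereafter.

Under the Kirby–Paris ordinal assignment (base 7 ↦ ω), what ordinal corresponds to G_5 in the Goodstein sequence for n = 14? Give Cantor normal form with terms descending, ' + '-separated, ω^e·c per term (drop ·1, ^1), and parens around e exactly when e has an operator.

ω^(ω + 1) + ω^5·5 + ω^4·5 + ω^3·5 + ω^2·5 + ω·5 + 4

G_0 = 14. HB_2(14) = 2^(2 + 1) + 2^2 + 2. Bump = 111. G_1 = 110.
G_1 = 110. HB_3(110) = 3^(3 + 1) + 3^3 + 2. Bump = 1282. G_2 = 1281.
G_2 = 1281. HB_4(1281) = 4^(4 + 1) + 4^4 + 1. Bump = 18751. G_3 = 18750.
G_3 = 18750. HB_5(18750) = 5^(5 + 1) + 5^5. Bump = 326592. G_4 = 326591.
G_4 = 326591. HB_6(326591) = 6^(6 + 1) + 5·6^5 + 5·6^4 + 5·6^3 + 5·6^2 + 5·6 + 5. Bump = 5862841. G_5 = 5862840.
G_5 = 5862840. HB_7(5862840) = 7^(7 + 1) + 5·7^5 + 5·7^4 + 5·7^3 + 5·7^2 + 5·7 + 4. Bump = 134404972. G_6 = 134404971.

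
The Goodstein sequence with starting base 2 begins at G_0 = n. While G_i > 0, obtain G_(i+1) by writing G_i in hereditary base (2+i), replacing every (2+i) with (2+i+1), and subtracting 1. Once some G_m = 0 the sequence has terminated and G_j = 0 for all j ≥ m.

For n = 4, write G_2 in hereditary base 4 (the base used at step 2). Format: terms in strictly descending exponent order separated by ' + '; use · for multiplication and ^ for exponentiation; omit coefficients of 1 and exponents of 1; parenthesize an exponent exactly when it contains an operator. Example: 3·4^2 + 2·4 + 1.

2·4^2 + 2·4 + 1

i=0: 4 = 2^2 (b=2); 2→3: 3^3 = 27; 27−1 = 26
i=1: 26 = 2·3^2 + 2·3 + 2 (b=3); 3→4: 2·4^2 + 2·4 + 2 = 42; 42−1 = 41
i=2: 41 = 2·4^2 + 2·4 + 1 (b=4); 4→5: 2·5^2 + 2·5 + 1 = 61; 61−1 = 60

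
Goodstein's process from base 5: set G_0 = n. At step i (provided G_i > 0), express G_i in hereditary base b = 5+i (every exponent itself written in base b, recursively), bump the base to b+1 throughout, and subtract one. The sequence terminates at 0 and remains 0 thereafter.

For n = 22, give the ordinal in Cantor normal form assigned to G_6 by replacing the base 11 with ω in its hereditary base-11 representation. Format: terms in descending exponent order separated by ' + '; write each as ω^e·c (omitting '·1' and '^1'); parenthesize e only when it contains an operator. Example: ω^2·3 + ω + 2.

(0) 22|_5 = 4·5 + 2 ↦ 4·6 + 2|_6 = 26 ⇒ 25
(1) 25|_6 = 4·6 + 1 ↦ 4·7 + 1|_7 = 29 ⇒ 28
(2) 28|_7 = 4·7 ↦ 4·8|_8 = 32 ⇒ 31
(3) 31|_8 = 3·8 + 7 ↦ 3·9 + 7|_9 = 34 ⇒ 33
(4) 33|_9 = 3·9 + 6 ↦ 3·10 + 6|_10 = 36 ⇒ 35
(5) 35|_10 = 3·10 + 5 ↦ 3·11 + 5|_11 = 38 ⇒ 37
(6) 37|_11 = 3·11 + 4 ↦ 3·12 + 4|_12 = 40 ⇒ 39

ω·3 + 4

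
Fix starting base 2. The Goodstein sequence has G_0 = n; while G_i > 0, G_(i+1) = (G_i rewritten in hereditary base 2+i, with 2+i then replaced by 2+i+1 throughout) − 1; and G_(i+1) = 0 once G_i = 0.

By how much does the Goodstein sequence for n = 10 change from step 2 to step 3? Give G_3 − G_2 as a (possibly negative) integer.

i=0: 10 = 2^(2 + 1) + 2 (b=2); 2→3: 3^(3 + 1) + 3 = 84; 84−1 = 83
i=1: 83 = 3^(3 + 1) + 2 (b=3); 3→4: 4^(4 + 1) + 2 = 1026; 1026−1 = 1025
i=2: 1025 = 4^(4 + 1) + 1 (b=4); 4→5: 5^(5 + 1) + 1 = 15626; 15626−1 = 15625

14600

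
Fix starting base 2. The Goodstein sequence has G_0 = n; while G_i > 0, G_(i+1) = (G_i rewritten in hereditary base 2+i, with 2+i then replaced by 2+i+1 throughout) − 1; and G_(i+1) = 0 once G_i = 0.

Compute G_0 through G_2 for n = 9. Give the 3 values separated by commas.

G_0=9  [base 2] 2^(2 + 1) + 1  →[2↦3]→  3^(3 + 1) + 1 = 82  −1 ⇒ G_1=81
G_1=81  [base 3] 3^(3 + 1)  →[3↦4]→  4^(4 + 1) = 1024  −1 ⇒ G_2=1023

9, 81, 1023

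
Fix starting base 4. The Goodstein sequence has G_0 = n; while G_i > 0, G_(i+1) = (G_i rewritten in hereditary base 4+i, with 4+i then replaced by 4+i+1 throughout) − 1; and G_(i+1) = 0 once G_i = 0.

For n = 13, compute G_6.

21

G_0=13  [base 4] 3·4 + 1  →[4↦5]→  3·5 + 1 = 16  −1 ⇒ G_1=15
G_1=15  [base 5] 3·5  →[5↦6]→  3·6 = 18  −1 ⇒ G_2=17
G_2=17  [base 6] 2·6 + 5  →[6↦7]→  2·7 + 5 = 19  −1 ⇒ G_3=18
G_3=18  [base 7] 2·7 + 4  →[7↦8]→  2·8 + 4 = 20  −1 ⇒ G_4=19
G_4=19  [base 8] 2·8 + 3  →[8↦9]→  2·9 + 3 = 21  −1 ⇒ G_5=20
G_5=20  [base 9] 2·9 + 2  →[9↦10]→  2·10 + 2 = 22  −1 ⇒ G_6=21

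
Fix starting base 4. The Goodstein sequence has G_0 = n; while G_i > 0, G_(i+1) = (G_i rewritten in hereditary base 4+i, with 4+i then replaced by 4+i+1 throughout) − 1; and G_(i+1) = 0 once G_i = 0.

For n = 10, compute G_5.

13

(0) 10|_4 = 2·4 + 2 ↦ 2·5 + 2|_5 = 12 ⇒ 11
(1) 11|_5 = 2·5 + 1 ↦ 2·6 + 1|_6 = 13 ⇒ 12
(2) 12|_6 = 2·6 ↦ 2·7|_7 = 14 ⇒ 13
(3) 13|_7 = 7 + 6 ↦ 8 + 6|_8 = 14 ⇒ 13
(4) 13|_8 = 8 + 5 ↦ 9 + 5|_9 = 14 ⇒ 13
(5) 13|_9 = 9 + 4 ↦ 10 + 4|_10 = 14 ⇒ 13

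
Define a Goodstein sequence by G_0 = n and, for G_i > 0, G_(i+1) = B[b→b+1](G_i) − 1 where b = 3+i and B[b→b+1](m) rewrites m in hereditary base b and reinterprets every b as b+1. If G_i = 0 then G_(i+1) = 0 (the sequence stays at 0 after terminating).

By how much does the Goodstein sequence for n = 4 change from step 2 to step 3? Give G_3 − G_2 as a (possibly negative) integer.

step 0: 4 = 3 + 1; sub 4 for 3: 4 + 1; = 5; G_1 = 5−1 = 4
step 1: 4 = 4; sub 5 for 4: 5; = 5; G_2 = 5−1 = 4
step 2: 4 = 4; sub 6 for 5: 4; = 4; G_3 = 4−1 = 3

-1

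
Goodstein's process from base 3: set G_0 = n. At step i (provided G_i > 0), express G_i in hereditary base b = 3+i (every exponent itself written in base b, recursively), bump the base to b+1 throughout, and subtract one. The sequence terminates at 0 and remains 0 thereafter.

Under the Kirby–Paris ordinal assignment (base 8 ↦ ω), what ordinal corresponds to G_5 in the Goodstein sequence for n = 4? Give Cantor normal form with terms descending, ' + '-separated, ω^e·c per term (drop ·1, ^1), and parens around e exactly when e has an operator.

base 3: 4 = 3 + 1; at 4: 4 + 1 = 5; next = 4
base 4: 4 = 4; at 5: 5 = 5; next = 4
base 5: 4 = 4; at 6: 4 = 4; next = 3
base 6: 3 = 3; at 7: 3 = 3; next = 2
base 7: 2 = 2; at 8: 2 = 2; next = 1
base 8: 1 = 1; at 9: 1 = 1; next = 0

1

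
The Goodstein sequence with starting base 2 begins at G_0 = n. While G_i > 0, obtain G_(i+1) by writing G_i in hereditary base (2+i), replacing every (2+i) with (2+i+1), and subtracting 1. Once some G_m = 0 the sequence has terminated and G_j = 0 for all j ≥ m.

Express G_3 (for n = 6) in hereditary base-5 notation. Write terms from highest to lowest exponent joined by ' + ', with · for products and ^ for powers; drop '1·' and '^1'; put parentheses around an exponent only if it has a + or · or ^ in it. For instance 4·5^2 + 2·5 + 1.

5^5

(0) 6|_2 = 2^2 + 2 ↦ 3^3 + 3|_3 = 30 ⇒ 29
(1) 29|_3 = 3^3 + 2 ↦ 4^4 + 2|_4 = 258 ⇒ 257
(2) 257|_4 = 4^4 + 1 ↦ 5^5 + 1|_5 = 3126 ⇒ 3125
(3) 3125|_5 = 5^5 ↦ 6^6|_6 = 46656 ⇒ 46655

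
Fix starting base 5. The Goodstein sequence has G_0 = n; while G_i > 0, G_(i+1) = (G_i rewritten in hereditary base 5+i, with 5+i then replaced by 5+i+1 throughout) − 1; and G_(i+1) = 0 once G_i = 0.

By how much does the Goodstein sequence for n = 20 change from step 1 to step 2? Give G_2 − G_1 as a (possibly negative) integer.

2

step 0: 20 = 4·5; sub 6 for 5: 4·6; = 24; G_1 = 24−1 = 23
step 1: 23 = 3·6 + 5; sub 7 for 6: 3·7 + 5; = 26; G_2 = 26−1 = 25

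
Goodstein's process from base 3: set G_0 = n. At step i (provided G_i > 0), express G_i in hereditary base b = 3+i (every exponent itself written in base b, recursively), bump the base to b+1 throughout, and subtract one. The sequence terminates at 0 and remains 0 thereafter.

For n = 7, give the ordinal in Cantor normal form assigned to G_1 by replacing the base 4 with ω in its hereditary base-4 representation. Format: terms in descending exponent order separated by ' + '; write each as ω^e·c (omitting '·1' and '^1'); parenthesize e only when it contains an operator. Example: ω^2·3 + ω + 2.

ω·2

step 0: 7 = 2·3 + 1; sub 4 for 3: 2·4 + 1; = 9; G_1 = 9−1 = 8
step 1: 8 = 2·4; sub 5 for 4: 2·5; = 10; G_2 = 10−1 = 9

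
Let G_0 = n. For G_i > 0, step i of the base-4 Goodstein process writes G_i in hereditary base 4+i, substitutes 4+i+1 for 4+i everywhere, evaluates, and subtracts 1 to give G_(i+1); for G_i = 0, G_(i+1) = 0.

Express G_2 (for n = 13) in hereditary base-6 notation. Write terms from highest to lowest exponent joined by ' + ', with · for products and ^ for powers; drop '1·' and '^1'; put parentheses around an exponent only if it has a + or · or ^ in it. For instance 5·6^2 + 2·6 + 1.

2·6 + 5

(0) 13|_4 = 3·4 + 1 ↦ 3·5 + 1|_5 = 16 ⇒ 15
(1) 15|_5 = 3·5 ↦ 3·6|_6 = 18 ⇒ 17
(2) 17|_6 = 2·6 + 5 ↦ 2·7 + 5|_7 = 19 ⇒ 18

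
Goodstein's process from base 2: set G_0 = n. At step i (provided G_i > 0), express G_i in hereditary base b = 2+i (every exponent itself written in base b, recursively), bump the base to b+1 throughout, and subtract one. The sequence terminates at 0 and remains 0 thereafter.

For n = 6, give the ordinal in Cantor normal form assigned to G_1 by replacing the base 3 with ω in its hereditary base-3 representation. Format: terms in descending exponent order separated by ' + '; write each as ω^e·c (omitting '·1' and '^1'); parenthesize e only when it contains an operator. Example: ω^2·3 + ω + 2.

ω^ω + 2

6 —HB2→ 2^2 + 2 —bump→ 3^3 + 3 = 30 —(−1)→ 29
29 —HB3→ 3^3 + 2 —bump→ 4^4 + 2 = 258 —(−1)→ 257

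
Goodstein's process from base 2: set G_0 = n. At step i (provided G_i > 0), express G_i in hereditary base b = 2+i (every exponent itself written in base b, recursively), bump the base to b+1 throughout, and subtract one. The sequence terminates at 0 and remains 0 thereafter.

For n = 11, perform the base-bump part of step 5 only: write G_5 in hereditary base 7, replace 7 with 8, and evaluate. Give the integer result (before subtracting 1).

step 0: 11 = 2^(2 + 1) + 2 + 1; sub 3 for 2: 3^(3 + 1) + 3 + 1; = 85; G_1 = 85−1 = 84
step 1: 84 = 3^(3 + 1) + 3; sub 4 for 3: 4^(4 + 1) + 4; = 1028; G_2 = 1028−1 = 1027
step 2: 1027 = 4^(4 + 1) + 3; sub 5 for 4: 5^(5 + 1) + 3; = 15628; G_3 = 15628−1 = 15627
step 3: 15627 = 5^(5 + 1) + 2; sub 6 for 5: 6^(6 + 1) + 2; = 279938; G_4 = 279938−1 = 279937
step 4: 279937 = 6^(6 + 1) + 1; sub 7 for 6: 7^(7 + 1) + 1; = 5764802; G_5 = 5764802−1 = 5764801
step 5: 5764801 = 7^(7 + 1); sub 8 for 7: 8^(8 + 1); = 134217728; G_6 = 134217728−1 = 134217727

134217728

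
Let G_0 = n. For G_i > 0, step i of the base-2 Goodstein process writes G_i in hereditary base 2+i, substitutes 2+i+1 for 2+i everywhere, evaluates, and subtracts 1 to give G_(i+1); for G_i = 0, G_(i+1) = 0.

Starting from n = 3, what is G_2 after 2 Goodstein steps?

3

base 2: 3 = 2 + 1; at 3: 3 + 1 = 4; next = 3
base 3: 3 = 3; at 4: 4 = 4; next = 3
base 4: 3 = 3; at 5: 3 = 3; next = 2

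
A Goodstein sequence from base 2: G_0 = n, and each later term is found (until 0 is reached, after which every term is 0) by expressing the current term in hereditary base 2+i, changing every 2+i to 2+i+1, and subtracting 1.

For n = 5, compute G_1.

27

G_0=5  [base 2] 2^2 + 1  →[2↦3]→  3^3 + 1 = 28  −1 ⇒ G_1=27
G_1=27  [base 3] 3^3  →[3↦4]→  4^4 = 256  −1 ⇒ G_2=255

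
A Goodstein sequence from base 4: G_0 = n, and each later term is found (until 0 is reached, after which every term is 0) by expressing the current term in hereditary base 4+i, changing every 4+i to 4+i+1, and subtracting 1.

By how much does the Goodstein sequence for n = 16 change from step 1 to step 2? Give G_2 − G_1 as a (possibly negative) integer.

step 0: 16 = 4^2; sub 5 for 4: 5^2; = 25; G_1 = 25−1 = 24
step 1: 24 = 4·5 + 4; sub 6 for 5: 4·6 + 4; = 28; G_2 = 28−1 = 27

3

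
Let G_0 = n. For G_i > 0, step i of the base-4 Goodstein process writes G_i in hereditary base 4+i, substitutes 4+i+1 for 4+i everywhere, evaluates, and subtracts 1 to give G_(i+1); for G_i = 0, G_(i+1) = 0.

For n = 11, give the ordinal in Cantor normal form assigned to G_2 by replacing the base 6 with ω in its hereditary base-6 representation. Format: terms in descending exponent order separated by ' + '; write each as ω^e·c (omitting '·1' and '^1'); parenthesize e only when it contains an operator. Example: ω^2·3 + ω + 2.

ω·2 + 1

G_0=11  [base 4] 2·4 + 3  →[4↦5]→  2·5 + 3 = 13  −1 ⇒ G_1=12
G_1=12  [base 5] 2·5 + 2  →[5↦6]→  2·6 + 2 = 14  −1 ⇒ G_2=13
G_2=13  [base 6] 2·6 + 1  →[6↦7]→  2·7 + 1 = 15  −1 ⇒ G_3=14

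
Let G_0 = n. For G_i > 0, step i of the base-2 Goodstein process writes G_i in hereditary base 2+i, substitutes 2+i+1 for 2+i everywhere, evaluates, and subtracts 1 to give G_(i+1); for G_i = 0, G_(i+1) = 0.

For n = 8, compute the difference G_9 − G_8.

550623341264

base 2: 8 = 2^(2 + 1); at 3: 3^(3 + 1) = 81; next = 80
base 3: 80 = 2·3^3 + 2·3^2 + 2·3 + 2; at 4: 2·4^4 + 2·4^2 + 2·4 + 2 = 554; next = 553
base 4: 553 = 2·4^4 + 2·4^2 + 2·4 + 1; at 5: 2·5^5 + 2·5^2 + 2·5 + 1 = 6311; next = 6310
base 5: 6310 = 2·5^5 + 2·5^2 + 2·5; at 6: 2·6^6 + 2·6^2 + 2·6 = 93396; next = 93395
base 6: 93395 = 2·6^6 + 2·6^2 + 6 + 5; at 7: 2·7^7 + 2·7^2 + 7 + 5 = 1647196; next = 1647195
base 7: 1647195 = 2·7^7 + 2·7^2 + 7 + 4; at 8: 2·8^8 + 2·8^2 + 8 + 4 = 33554572; next = 33554571
base 8: 33554571 = 2·8^8 + 2·8^2 + 8 + 3; at 9: 2·9^9 + 2·9^2 + 9 + 3 = 774841152; next = 774841151
base 9: 774841151 = 2·9^9 + 2·9^2 + 9 + 2; at 10: 2·10^10 + 2·10^2 + 10 + 2 = 20000000212; next = 20000000211
base 10: 20000000211 = 2·10^10 + 2·10^2 + 10 + 1; at 11: 2·11^11 + 2·11^2 + 11 + 1 = 570623341476; next = 570623341475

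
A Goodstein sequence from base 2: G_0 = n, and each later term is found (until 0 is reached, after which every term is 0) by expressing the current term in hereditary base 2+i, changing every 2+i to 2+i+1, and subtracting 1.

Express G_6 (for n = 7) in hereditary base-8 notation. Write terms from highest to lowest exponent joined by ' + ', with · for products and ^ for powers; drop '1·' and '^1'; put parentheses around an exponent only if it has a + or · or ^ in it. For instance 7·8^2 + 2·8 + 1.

7·8^7 + 7·8^6 + 7·8^5 + 7·8^4 + 7·8^3 + 7·8^2 + 7·8 + 7

[0] 7 ≡ 2^2 + 2 + 1 (base 2). Lift 3: 31. −1: 30.
[1] 30 ≡ 3^3 + 3 (base 3). Lift 4: 260. −1: 259.
[2] 259 ≡ 4^4 + 3 (base 4). Lift 5: 3128. −1: 3127.
[3] 3127 ≡ 5^5 + 2 (base 5). Lift 6: 46658. −1: 46657.
[4] 46657 ≡ 6^6 + 1 (base 6). Lift 7: 823544. −1: 823543.
[5] 823543 ≡ 7^7 (base 7). Lift 8: 16777216. −1: 16777215.
[6] 16777215 ≡ 7·8^7 + 7·8^6 + 7·8^5 + 7·8^4 + 7·8^3 + 7·8^2 + 7·8 + 7 (base 8). Lift 9: 37665880. −1: 37665879.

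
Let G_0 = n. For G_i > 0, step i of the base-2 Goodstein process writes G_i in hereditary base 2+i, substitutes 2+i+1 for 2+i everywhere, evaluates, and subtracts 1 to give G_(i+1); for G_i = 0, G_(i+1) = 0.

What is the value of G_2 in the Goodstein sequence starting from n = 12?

1065

G_0 = 12. HB_2(12) = 2^(2 + 1) + 2^2. Bump = 108. G_1 = 107.
G_1 = 107. HB_3(107) = 3^(3 + 1) + 2·3^2 + 2·3 + 2. Bump = 1066. G_2 = 1065.
G_2 = 1065. HB_4(1065) = 4^(4 + 1) + 2·4^2 + 2·4 + 1. Bump = 15686. G_3 = 15685.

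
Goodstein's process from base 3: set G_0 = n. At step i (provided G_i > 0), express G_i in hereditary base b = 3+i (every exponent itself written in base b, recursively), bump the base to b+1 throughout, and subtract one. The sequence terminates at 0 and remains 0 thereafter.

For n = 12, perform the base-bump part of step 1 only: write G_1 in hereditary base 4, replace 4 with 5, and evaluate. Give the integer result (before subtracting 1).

28

step 0: 12 = 3^2 + 3; sub 4 for 3: 4^2 + 4; = 20; G_1 = 20−1 = 19
step 1: 19 = 4^2 + 3; sub 5 for 4: 5^2 + 3; = 28; G_2 = 28−1 = 27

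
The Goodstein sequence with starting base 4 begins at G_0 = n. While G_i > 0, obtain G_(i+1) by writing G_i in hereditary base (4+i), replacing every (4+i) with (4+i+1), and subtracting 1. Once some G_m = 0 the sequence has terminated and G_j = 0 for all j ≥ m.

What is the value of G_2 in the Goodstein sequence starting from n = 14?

[0] 14 ≡ 3·4 + 2 (base 4). Lift 5: 17. −1: 16.
[1] 16 ≡ 3·5 + 1 (base 5). Lift 6: 19. −1: 18.
[2] 18 ≡ 3·6 (base 6). Lift 7: 21. −1: 20.

18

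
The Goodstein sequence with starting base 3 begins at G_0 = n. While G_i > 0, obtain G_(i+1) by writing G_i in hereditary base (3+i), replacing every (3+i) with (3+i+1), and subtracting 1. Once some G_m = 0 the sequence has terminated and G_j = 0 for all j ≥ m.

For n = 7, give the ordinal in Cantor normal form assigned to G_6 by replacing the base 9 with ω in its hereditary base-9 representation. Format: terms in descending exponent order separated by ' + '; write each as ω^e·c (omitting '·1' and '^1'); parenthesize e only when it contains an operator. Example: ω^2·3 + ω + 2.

ω

G_0 = 7. HB_3(7) = 2·3 + 1. Bump = 9. G_1 = 8.
G_1 = 8. HB_4(8) = 2·4. Bump = 10. G_2 = 9.
G_2 = 9. HB_5(9) = 5 + 4. Bump = 10. G_3 = 9.
G_3 = 9. HB_6(9) = 6 + 3. Bump = 10. G_4 = 9.
G_4 = 9. HB_7(9) = 7 + 2. Bump = 10. G_5 = 9.
G_5 = 9. HB_8(9) = 8 + 1. Bump = 10. G_6 = 9.
G_6 = 9. HB_9(9) = 9. Bump = 10. G_7 = 9.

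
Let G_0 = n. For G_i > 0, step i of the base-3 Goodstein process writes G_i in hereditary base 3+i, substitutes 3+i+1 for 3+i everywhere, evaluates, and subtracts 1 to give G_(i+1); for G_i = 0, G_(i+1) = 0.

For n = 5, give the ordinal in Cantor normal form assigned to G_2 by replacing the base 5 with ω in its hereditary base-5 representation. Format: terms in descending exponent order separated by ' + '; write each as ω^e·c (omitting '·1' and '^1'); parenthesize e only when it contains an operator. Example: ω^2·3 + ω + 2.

G_0=5  [base 3] 3 + 2  →[3↦4]→  4 + 2 = 6  −1 ⇒ G_1=5
G_1=5  [base 4] 4 + 1  →[4↦5]→  5 + 1 = 6  −1 ⇒ G_2=5

ω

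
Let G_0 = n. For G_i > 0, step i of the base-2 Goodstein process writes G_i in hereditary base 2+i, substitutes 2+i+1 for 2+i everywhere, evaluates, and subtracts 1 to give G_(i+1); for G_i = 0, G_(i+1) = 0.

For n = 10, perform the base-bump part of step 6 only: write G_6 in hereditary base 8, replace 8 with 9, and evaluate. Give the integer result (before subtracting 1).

1937434593

(0) 10|_2 = 2^(2 + 1) + 2 ↦ 3^(3 + 1) + 3|_3 = 84 ⇒ 83
(1) 83|_3 = 3^(3 + 1) + 2 ↦ 4^(4 + 1) + 2|_4 = 1026 ⇒ 1025
(2) 1025|_4 = 4^(4 + 1) + 1 ↦ 5^(5 + 1) + 1|_5 = 15626 ⇒ 15625
(3) 15625|_5 = 5^(5 + 1) ↦ 6^(6 + 1)|_6 = 279936 ⇒ 279935
(4) 279935|_6 = 5·6^6 + 5·6^5 + 5·6^4 + 5·6^3 + 5·6^2 + 5·6 + 5 ↦ 5·7^7 + 5·7^5 + 5·7^4 + 5·7^3 + 5·7^2 + 5·7 + 5|_7 = 4215755 ⇒ 4215754
(5) 4215754|_7 = 5·7^7 + 5·7^5 + 5·7^4 + 5·7^3 + 5·7^2 + 5·7 + 4 ↦ 5·8^8 + 5·8^5 + 5·8^4 + 5·8^3 + 5·8^2 + 5·8 + 4|_8 = 84073324 ⇒ 84073323
(6) 84073323|_8 = 5·8^8 + 5·8^5 + 5·8^4 + 5·8^3 + 5·8^2 + 5·8 + 3 ↦ 5·9^9 + 5·9^5 + 5·9^4 + 5·9^3 + 5·9^2 + 5·9 + 3|_9 = 1937434593 ⇒ 1937434592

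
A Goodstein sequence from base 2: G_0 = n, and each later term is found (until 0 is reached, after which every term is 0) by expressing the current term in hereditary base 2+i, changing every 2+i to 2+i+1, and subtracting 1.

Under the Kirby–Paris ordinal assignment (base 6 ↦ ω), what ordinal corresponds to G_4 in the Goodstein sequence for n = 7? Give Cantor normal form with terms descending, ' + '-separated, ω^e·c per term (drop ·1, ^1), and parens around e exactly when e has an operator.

ω^ω + 1

(0) 7|_2 = 2^2 + 2 + 1 ↦ 3^3 + 3 + 1|_3 = 31 ⇒ 30
(1) 30|_3 = 3^3 + 3 ↦ 4^4 + 4|_4 = 260 ⇒ 259
(2) 259|_4 = 4^4 + 3 ↦ 5^5 + 3|_5 = 3128 ⇒ 3127
(3) 3127|_5 = 5^5 + 2 ↦ 6^6 + 2|_6 = 46658 ⇒ 46657
(4) 46657|_6 = 6^6 + 1 ↦ 7^7 + 1|_7 = 823544 ⇒ 823543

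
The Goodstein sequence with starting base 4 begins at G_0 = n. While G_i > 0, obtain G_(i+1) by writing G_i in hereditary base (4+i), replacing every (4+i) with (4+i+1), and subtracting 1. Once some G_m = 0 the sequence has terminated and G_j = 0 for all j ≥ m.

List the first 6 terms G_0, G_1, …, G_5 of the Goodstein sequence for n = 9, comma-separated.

9, 10, 11, 11, 11, 11

step 0: 9 = 2·4 + 1; sub 5 for 4: 2·5 + 1; = 11; G_1 = 11−1 = 10
step 1: 10 = 2·5; sub 6 for 5: 2·6; = 12; G_2 = 12−1 = 11
step 2: 11 = 6 + 5; sub 7 for 6: 7 + 5; = 12; G_3 = 12−1 = 11
step 3: 11 = 7 + 4; sub 8 for 7: 8 + 4; = 12; G_4 = 12−1 = 11
step 4: 11 = 8 + 3; sub 9 for 8: 9 + 3; = 12; G_5 = 12−1 = 11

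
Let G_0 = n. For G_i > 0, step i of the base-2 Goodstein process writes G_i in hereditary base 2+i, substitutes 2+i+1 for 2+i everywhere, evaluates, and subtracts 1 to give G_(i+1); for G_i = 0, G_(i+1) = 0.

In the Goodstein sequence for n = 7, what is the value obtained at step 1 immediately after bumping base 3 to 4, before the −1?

260

i=0: 7 = 2^2 + 2 + 1 (b=2); 2→3: 3^3 + 3 + 1 = 31; 31−1 = 30
i=1: 30 = 3^3 + 3 (b=3); 3→4: 4^4 + 4 = 260; 260−1 = 259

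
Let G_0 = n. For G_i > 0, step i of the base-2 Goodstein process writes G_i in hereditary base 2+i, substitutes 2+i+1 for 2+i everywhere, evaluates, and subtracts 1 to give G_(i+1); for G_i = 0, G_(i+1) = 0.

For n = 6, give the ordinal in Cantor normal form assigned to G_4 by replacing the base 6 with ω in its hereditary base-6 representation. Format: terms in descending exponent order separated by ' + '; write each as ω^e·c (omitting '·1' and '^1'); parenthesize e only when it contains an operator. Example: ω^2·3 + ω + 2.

ω^5·5 + ω^4·5 + ω^3·5 + ω^2·5 + ω·5 + 5

(0) 6|_2 = 2^2 + 2 ↦ 3^3 + 3|_3 = 30 ⇒ 29
(1) 29|_3 = 3^3 + 2 ↦ 4^4 + 2|_4 = 258 ⇒ 257
(2) 257|_4 = 4^4 + 1 ↦ 5^5 + 1|_5 = 3126 ⇒ 3125
(3) 3125|_5 = 5^5 ↦ 6^6|_6 = 46656 ⇒ 46655
(4) 46655|_6 = 5·6^5 + 5·6^4 + 5·6^3 + 5·6^2 + 5·6 + 5 ↦ 5·7^5 + 5·7^4 + 5·7^3 + 5·7^2 + 5·7 + 5|_7 = 98040 ⇒ 98039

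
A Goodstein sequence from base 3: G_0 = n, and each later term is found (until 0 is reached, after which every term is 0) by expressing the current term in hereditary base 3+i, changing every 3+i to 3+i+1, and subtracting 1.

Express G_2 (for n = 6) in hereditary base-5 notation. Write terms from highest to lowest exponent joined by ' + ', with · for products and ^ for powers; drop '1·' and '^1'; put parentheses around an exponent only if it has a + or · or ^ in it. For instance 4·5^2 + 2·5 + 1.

i=0: 6 = 2·3 (b=3); 3→4: 2·4 = 8; 8−1 = 7
i=1: 7 = 4 + 3 (b=4); 4→5: 5 + 3 = 8; 8−1 = 7
i=2: 7 = 5 + 2 (b=5); 5→6: 6 + 2 = 8; 8−1 = 7

5 + 2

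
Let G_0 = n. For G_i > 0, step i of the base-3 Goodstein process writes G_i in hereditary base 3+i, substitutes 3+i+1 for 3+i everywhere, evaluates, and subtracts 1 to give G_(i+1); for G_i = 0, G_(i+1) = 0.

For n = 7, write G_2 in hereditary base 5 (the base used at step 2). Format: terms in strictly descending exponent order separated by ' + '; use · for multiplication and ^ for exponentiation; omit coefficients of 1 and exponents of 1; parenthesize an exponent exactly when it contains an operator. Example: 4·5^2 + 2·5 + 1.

[0] 7 ≡ 2·3 + 1 (base 3). Lift 4: 9. −1: 8.
[1] 8 ≡ 2·4 (base 4). Lift 5: 10. −1: 9.

5 + 4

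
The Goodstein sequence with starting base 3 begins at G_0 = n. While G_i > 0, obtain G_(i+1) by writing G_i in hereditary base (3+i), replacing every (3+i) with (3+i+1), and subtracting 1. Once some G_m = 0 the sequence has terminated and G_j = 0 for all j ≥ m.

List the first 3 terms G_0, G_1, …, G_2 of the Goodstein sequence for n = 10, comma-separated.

base 3: 10 = 3^2 + 1; at 4: 4^2 + 1 = 17; next = 16
base 4: 16 = 4^2; at 5: 5^2 = 25; next = 24

10, 16, 24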